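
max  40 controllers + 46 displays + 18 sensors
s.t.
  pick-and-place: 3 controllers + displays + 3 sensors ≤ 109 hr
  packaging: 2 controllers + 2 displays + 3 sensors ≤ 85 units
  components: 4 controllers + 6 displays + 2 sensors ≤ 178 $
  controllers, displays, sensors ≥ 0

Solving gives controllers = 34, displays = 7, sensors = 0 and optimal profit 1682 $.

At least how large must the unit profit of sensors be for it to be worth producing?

Check each constraint at x*: pick-and-place 109/109 (tight); packaging 82/85 (slack 3); components 178/178 (tight).
Since packaging is not tight, its dual is 0.
From A_Bᵀ y = c: 3·y_pick-and-place + 4·y_components = 40; 1·y_pick-and-place + 6·y_components = 46.
Solving: y_pick-and-place = 4, y_components = 7.
sensors enters the basis when its profit ≥ yᵀa₃ = 4·3 + 7·2 = 26.

26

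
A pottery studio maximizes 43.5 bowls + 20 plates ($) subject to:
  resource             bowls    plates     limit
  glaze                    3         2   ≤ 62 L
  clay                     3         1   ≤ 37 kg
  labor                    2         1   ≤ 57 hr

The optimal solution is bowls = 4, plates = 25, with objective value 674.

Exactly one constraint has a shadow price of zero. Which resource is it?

glaze: 62/62 (binding)
clay: 37/37 (binding)
labor: 33/57 (slack 24)
By complementary slackness, a constraint with positive slack has shadow price 0 → labor.

labor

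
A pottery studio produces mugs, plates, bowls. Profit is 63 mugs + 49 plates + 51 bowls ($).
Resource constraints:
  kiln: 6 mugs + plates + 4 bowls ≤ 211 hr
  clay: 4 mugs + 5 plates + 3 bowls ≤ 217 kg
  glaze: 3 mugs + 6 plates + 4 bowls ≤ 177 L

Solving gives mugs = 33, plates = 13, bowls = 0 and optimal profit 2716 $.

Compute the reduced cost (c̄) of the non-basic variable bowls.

Binding: kiln and glaze. Non-binding: clay (20 unused).
Since clay is not tight, its dual is 0.
The binding rows give the dual system: 6·y_kiln + 3·y_glaze = 63 and 1·y_kiln + 6·y_glaze = 49.
This yields shadow prices y_kiln = 7, y_glaze = 7.
Reduced cost of bowls: c₃ − yᵀa₃ = 51 − (7·4 + 7·4) = 51 − 56 = -5.

-5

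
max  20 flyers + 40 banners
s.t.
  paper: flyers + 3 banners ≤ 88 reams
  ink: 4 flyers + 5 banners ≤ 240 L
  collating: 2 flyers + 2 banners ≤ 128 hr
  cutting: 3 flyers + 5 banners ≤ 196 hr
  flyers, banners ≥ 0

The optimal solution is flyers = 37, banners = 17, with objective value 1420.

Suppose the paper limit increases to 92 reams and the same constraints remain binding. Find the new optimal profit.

At the optimum: paper uses 88 of 88 (binding); ink uses 233 of 240 (slack = 7); collating uses 108 of 128 (slack = 20); cutting uses 196 of 196 (binding).
By complementary slackness, y = 0 for the non-binding constraints.
The binding rows give the dual system: 1·y_paper + 3·y_cutting = 20 and 3·y_paper + 5·y_cutting = 40.
Solving: y_paper = 5, y_cutting = 5.
Δz = y_paper·Δb = 5 × (4) = 20, so new z* = 1420 + 20 = 1440.

1440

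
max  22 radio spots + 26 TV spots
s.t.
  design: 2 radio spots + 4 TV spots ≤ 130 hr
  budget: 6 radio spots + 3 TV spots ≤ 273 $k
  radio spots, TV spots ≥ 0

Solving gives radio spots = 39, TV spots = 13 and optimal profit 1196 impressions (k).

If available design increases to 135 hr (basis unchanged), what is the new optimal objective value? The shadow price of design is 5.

1221

Δb = 5, so new z* = 1196 + (5)·(5) = 1196 + 25 = 1221.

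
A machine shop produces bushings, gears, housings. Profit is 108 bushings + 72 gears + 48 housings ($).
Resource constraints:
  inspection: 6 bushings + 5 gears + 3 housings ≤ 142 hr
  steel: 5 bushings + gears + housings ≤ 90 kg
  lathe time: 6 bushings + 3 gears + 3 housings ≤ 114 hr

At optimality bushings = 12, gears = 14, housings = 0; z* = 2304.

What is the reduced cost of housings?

Binding: inspection and lathe time. Non-binding: steel (16 unused).
By complementary slackness, y = 0 for the non-binding constraint.
Dual feasibility on the basic columns requires 6·y_inspection + 6·y_lathe time = 108, 5·y_inspection + 3·y_lathe time = 72.
This yields shadow prices y_inspection = 9, y_lathe time = 9.
Reduced cost of housings: c₃ − yᵀa₃ = 48 − (9·3 + 9·3) = 48 − 54 = -6.

-6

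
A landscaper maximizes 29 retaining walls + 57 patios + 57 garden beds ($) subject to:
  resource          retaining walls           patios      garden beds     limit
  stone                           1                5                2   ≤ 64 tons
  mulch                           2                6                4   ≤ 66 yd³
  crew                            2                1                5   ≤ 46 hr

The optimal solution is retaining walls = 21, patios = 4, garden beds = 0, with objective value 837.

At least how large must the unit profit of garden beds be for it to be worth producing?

64

Binding: mulch and crew. Non-binding: stone (23 unused).
Since stone is not tight, its dual is 0.
Dual feasibility on the basic columns requires 2·y_mulch + 2·y_crew = 29, 6·y_mulch + 1·y_crew = 57.
This yields shadow prices y_mulch = 8.5, y_crew = 6.
garden beds enters the basis when its profit ≥ yᵀa₃ = 8.5·4 + 6·5 = 64.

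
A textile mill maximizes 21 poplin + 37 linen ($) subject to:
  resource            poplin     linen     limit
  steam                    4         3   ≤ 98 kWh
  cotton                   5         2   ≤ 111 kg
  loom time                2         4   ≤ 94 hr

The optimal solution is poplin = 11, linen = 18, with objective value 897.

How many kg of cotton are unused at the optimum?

20

cotton used = 5·11 + 2·18 = 91; slack = 111 − 91 = 20.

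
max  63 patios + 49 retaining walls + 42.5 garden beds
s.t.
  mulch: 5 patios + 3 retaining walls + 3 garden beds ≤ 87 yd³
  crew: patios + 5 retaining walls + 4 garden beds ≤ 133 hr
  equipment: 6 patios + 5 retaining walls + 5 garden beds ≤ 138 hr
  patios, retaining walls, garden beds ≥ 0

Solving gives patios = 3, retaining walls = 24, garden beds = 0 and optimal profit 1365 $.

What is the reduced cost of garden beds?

At the optimum: mulch uses 87 of 87 (binding); crew uses 123 of 133 (slack = 10); equipment uses 138 of 138 (binding).
Slack constraints have shadow price 0 (complementary slackness).
The binding rows give the dual system: 5·y_mulch + 6·y_equipment = 63 and 3·y_mulch + 5·y_equipment = 49.
This yields shadow prices y_mulch = 3, y_equipment = 8.
Reduced cost of garden beds: c₃ − yᵀa₃ = 42.5 − (3·3 + 8·5) = 42.5 − 49 = -6.5.

-6.5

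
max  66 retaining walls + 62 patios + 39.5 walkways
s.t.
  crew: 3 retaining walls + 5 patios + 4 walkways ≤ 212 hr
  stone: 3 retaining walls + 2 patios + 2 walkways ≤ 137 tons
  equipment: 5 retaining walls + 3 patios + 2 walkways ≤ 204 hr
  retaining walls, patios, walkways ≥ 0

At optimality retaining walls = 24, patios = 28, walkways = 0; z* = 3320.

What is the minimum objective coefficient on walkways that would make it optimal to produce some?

At the optimum: crew uses 212 of 212 (binding); stone uses 128 of 137 (slack = 9); equipment uses 204 of 204 (binding).
Since stone is not tight, its dual is 0.
Dual feasibility on the basic columns requires 3·y_crew + 5·y_equipment = 66, 5·y_crew + 3·y_equipment = 62.
→ y_crew = 7 and y_equipment = 9.
walkways enters the basis when its profit ≥ yᵀa₃ = 7·4 + 9·2 = 46.

46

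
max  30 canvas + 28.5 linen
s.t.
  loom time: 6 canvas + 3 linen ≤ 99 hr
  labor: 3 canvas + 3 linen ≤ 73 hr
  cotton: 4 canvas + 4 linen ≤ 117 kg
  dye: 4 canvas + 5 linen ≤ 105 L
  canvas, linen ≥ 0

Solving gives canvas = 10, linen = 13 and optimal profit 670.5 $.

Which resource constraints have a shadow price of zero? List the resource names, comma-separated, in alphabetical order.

cotton, labor

loom time: 99/99 (binding)
labor: 69/73 (slack 4)
cotton: 92/117 (slack 25)
dye: 105/105 (binding)
By complementary slackness, a constraint with positive slack has shadow price 0 → cotton, labor.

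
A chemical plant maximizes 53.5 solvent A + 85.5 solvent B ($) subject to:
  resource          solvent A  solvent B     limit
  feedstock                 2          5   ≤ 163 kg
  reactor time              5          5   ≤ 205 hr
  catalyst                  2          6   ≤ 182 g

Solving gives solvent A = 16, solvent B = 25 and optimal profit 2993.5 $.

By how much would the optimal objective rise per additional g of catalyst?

8

Binding: reactor time and catalyst. Non-binding: feedstock (6 unused).
Since feedstock is not tight, its dual is 0.
Dual feasibility on the basic columns requires 5·y_reactor time + 2·y_catalyst = 53.5, 5·y_reactor time + 6·y_catalyst = 85.5.
→ y_reactor time = 7.5 and y_catalyst = 8.
Shadow price of catalyst = 8.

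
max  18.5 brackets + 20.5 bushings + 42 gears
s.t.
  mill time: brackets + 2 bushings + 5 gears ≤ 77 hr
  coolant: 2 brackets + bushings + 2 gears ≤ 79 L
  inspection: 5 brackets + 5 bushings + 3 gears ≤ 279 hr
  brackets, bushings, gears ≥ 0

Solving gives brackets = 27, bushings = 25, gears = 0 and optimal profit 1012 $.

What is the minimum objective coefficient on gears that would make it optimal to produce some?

Check each constraint at x*: mill time 77/77 (tight); coolant 79/79 (tight); inspection 260/279 (slack 19).
Since inspection is not tight, its dual is 0.
Dual feasibility on the basic columns requires 1·y_mill time + 2·y_coolant = 18.5, 2·y_mill time + 1·y_coolant = 20.5.
→ y_mill time = 7.5 and y_coolant = 5.5.
gears enters the basis when its profit ≥ yᵀa₃ = 7.5·5 + 5.5·2 = 48.5.

48.5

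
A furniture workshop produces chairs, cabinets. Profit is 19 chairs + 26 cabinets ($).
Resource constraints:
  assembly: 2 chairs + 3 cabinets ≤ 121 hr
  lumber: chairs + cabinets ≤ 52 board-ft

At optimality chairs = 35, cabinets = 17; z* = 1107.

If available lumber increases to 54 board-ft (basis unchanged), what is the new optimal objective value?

Check each constraint at x*: assembly 121/121 (tight); lumber 52/52 (tight).
The binding rows give the dual system: 2·y_assembly + 1·y_lumber = 19 and 3·y_assembly + 1·y_lumber = 26.
→ y_assembly = 7 and y_lumber = 5.
Δz = y_lumber·Δb = 5 × (2) = 10, so new z* = 1107 + 10 = 1117.

1117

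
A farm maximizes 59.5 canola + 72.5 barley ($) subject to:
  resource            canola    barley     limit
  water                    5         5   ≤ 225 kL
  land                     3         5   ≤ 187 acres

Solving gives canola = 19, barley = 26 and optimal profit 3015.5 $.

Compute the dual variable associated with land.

6.5

At the optimum: water uses 225 of 225 (binding); land uses 187 of 187 (binding).
The binding rows give the dual system: 5·y_water + 3·y_land = 59.5 and 5·y_water + 5·y_land = 72.5.
Solving: y_water = 8, y_land = 6.5.
Shadow price of land = 6.5.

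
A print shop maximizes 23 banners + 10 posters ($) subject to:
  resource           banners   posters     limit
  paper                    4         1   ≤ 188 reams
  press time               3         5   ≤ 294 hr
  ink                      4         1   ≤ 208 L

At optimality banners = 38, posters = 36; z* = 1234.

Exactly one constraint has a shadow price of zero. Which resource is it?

ink

paper: 188/188 (binding)
press time: 294/294 (binding)
ink: 188/208 (slack 20)
By complementary slackness, a constraint with positive slack has shadow price 0 → ink.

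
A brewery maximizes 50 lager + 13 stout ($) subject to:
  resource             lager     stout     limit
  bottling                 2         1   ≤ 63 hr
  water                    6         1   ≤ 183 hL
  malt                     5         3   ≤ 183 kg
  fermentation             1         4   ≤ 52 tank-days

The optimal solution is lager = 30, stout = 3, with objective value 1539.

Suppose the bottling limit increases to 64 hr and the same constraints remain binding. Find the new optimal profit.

Binding: bottling and water. Non-binding: malt (24 unused), fermentation (10 unused).
Since malt, fermentation are not tight, their duals are 0.
The binding rows give the dual system: 2·y_bottling + 6·y_water = 50 and 1·y_bottling + 1·y_water = 13.
Solving: y_bottling = 7, y_water = 6.
Δz = y_bottling·Δb = 7 × (1) = 7, so new z* = 1539 + 7 = 1546.

1546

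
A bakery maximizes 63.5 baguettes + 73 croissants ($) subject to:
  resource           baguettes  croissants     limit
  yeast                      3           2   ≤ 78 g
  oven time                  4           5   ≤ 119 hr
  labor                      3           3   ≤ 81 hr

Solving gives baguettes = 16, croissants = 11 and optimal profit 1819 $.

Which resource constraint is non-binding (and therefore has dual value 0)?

yeast: 70/78 (slack 8)
oven time: 119/119 (binding)
labor: 81/81 (binding)
By complementary slackness, a constraint with positive slack has shadow price 0 → yeast.

yeast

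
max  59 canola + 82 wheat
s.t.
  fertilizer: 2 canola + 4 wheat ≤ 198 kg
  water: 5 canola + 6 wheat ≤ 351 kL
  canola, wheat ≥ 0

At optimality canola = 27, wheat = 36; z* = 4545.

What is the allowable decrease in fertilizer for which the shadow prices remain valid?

57.6

Binding constraints: fertilizer, water. The basis is B = [[2,4],[5,6]] with det -8.
Per unit decrease in fertilizer, x* moves by d = (0.75, -0.625).
The basis stays optimal until wheat reaches 0; allowable decrease = 57.6 kg.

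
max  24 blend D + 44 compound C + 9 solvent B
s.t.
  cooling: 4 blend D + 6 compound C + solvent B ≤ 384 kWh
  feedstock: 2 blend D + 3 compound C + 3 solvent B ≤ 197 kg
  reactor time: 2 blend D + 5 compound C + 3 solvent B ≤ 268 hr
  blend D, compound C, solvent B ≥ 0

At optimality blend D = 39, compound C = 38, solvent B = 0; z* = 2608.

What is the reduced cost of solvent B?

At the optimum: cooling uses 384 of 384 (binding); feedstock uses 192 of 197 (slack = 5); reactor time uses 268 of 268 (binding).
Slack constraints have shadow price 0 (complementary slackness).
Dual feasibility on the basic columns requires 4·y_cooling + 2·y_reactor time = 24, 6·y_cooling + 5·y_reactor time = 44.
→ y_cooling = 4 and y_reactor time = 4.
Reduced cost of solvent B: c₃ − yᵀa₃ = 9 − (4·1 + 4·3) = 9 − 16 = -7.

-7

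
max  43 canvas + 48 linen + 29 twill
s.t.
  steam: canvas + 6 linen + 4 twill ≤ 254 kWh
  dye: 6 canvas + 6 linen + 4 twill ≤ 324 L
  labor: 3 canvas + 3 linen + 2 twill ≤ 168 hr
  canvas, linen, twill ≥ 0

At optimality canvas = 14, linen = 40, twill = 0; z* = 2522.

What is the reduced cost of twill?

At the optimum: steam uses 254 of 254 (binding); dye uses 324 of 324 (binding); labor uses 162 of 168 (slack = 6).
Since labor is not tight, its dual is 0.
From A_Bᵀ y = c: 1·y_steam + 6·y_dye = 43; 6·y_steam + 6·y_dye = 48.
This yields shadow prices y_steam = 1, y_dye = 7.
Reduced cost of twill: c₃ − yᵀa₃ = 29 − (1·4 + 7·4) = 29 − 32 = -3.

-3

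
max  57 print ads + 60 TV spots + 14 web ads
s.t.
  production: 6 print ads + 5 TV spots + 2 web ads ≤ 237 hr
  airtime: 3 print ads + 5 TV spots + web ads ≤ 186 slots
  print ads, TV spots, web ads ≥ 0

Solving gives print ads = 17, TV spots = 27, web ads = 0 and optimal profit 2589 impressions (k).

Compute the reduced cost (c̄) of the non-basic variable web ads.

At the optimum: production uses 237 of 237 (binding); airtime uses 186 of 186 (binding).
The binding rows give the dual system: 6·y_production + 3·y_airtime = 57 and 5·y_production + 5·y_airtime = 60.
This yields shadow prices y_production = 7, y_airtime = 5.
Reduced cost of web ads: c₃ − yᵀa₃ = 14 − (7·2 + 5·1) = 14 − 19 = -5.

-5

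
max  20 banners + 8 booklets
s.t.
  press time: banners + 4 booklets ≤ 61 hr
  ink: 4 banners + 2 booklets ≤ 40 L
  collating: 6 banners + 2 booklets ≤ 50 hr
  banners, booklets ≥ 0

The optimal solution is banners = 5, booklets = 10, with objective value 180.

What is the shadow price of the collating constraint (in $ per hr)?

Check each constraint at x*: press time 45/61 (slack 16); ink 40/40 (tight); collating 50/50 (tight).
Since press time is not tight, its dual is 0.
From A_Bᵀ y = c: 4·y_ink + 6·y_collating = 20; 2·y_ink + 2·y_collating = 8.
This yields shadow prices y_ink = 2, y_collating = 2.
Shadow price of collating = 2.

2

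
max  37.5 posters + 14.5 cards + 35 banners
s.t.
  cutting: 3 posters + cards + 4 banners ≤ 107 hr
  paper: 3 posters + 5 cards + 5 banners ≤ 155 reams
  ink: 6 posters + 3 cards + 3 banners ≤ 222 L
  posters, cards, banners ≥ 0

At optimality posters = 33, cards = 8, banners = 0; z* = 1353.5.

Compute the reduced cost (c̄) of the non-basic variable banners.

At the optimum: cutting uses 107 of 107 (binding); paper uses 139 of 155 (slack = 16); ink uses 222 of 222 (binding).
Slack constraints have shadow price 0 (complementary slackness).
Dual feasibility on the basic columns requires 3·y_cutting + 6·y_ink = 37.5, 1·y_cutting + 3·y_ink = 14.5.
Solving: y_cutting = 8.5, y_ink = 2.
Reduced cost of banners: c₃ − yᵀa₃ = 35 − (8.5·4 + 2·3) = 35 − 40 = -5.

-5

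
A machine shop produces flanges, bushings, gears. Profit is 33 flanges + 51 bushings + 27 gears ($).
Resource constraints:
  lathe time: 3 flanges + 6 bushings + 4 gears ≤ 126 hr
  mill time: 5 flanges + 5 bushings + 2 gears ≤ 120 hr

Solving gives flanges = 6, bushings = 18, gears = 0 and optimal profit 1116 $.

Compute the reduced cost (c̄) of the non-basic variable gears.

Check each constraint at x*: lathe time 126/126 (tight); mill time 120/120 (tight).
From A_Bᵀ y = c: 3·y_lathe time + 5·y_mill time = 33; 6·y_lathe time + 5·y_mill time = 51.
→ y_lathe time = 6 and y_mill time = 3.
Reduced cost of gears: c₃ − yᵀa₃ = 27 − (6·4 + 3·2) = 27 − 30 = -3.

-3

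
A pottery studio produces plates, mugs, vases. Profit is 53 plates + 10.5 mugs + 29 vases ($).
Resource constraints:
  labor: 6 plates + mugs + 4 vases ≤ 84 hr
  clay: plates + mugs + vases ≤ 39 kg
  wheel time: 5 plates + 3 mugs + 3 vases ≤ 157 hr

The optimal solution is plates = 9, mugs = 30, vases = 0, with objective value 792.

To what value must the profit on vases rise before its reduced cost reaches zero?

36

At the optimum: labor uses 84 of 84 (binding); clay uses 39 of 39 (binding); wheel time uses 135 of 157 (slack = 22).
By complementary slackness, y = 0 for the non-binding constraint.
From A_Bᵀ y = c: 6·y_labor + 1·y_clay = 53; 1·y_labor + 1·y_clay = 10.5.
→ y_labor = 8.5 and y_clay = 2.
vases enters the basis when its profit ≥ yᵀa₃ = 8.5·4 + 2·1 = 36.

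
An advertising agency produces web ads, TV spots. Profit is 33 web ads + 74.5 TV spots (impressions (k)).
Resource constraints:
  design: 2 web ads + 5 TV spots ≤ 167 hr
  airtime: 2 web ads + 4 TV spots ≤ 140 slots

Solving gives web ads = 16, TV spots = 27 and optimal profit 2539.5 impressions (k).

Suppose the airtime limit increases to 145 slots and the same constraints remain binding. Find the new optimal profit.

At the optimum: design uses 167 of 167 (binding); airtime uses 140 of 140 (binding).
From A_Bᵀ y = c: 2·y_design + 2·y_airtime = 33; 5·y_design + 4·y_airtime = 74.5.
Solving: y_design = 8.5, y_airtime = 8.
Δz = y_airtime·Δb = 8 × (5) = 40, so new z* = 2539.5 + 40 = 2579.5.

2579.5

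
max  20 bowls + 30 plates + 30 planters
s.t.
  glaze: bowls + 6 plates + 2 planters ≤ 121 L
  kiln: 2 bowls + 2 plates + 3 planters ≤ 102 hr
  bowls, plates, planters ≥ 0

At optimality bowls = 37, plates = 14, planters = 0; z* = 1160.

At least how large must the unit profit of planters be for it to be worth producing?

At the optimum: glaze uses 121 of 121 (binding); kiln uses 102 of 102 (binding).
From A_Bᵀ y = c: 1·y_glaze + 2·y_kiln = 20; 6·y_glaze + 2·y_kiln = 30.
This yields shadow prices y_glaze = 2, y_kiln = 9.
planters enters the basis when its profit ≥ yᵀa₃ = 2·2 + 9·3 = 31.

31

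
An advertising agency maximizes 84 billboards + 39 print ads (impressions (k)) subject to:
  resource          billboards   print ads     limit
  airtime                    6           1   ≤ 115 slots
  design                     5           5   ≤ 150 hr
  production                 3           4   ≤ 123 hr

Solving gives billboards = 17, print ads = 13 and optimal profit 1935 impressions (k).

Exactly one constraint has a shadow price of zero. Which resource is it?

airtime: 115/115 (binding)
design: 150/150 (binding)
production: 103/123 (slack 20)
By complementary slackness, a constraint with positive slack has shadow price 0 → production.

production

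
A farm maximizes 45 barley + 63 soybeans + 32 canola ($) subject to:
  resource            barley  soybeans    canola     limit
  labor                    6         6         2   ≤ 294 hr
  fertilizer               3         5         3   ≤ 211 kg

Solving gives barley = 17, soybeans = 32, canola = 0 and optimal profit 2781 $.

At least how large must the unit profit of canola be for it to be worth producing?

Both labor and fertilizer are binding at x*.
The binding rows give the dual system: 6·y_labor + 3·y_fertilizer = 45 and 6·y_labor + 5·y_fertilizer = 63.
Solving: y_labor = 3, y_fertilizer = 9.
canola enters the basis when its profit ≥ yᵀa₃ = 3·2 + 9·3 = 33.

33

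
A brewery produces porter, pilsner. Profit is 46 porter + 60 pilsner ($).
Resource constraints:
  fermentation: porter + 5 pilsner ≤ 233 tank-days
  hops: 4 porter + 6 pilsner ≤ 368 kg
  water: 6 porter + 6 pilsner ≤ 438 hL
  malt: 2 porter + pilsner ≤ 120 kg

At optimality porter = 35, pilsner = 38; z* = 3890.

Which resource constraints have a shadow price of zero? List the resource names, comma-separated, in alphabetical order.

fermentation, malt

fermentation: 225/233 (slack 8)
hops: 368/368 (binding)
water: 438/438 (binding)
malt: 108/120 (slack 12)
By complementary slackness, a constraint with positive slack has shadow price 0 → fermentation, malt.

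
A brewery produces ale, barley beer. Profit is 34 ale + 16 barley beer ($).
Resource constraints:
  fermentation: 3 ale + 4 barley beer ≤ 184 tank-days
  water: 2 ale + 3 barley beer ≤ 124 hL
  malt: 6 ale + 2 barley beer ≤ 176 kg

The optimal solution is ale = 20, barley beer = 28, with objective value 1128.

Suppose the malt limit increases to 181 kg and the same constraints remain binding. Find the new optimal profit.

Check each constraint at x*: fermentation 172/184 (slack 12); water 124/124 (tight); malt 176/176 (tight).
Slack constraints have shadow price 0 (complementary slackness).
The binding rows give the dual system: 2·y_water + 6·y_malt = 34 and 3·y_water + 2·y_malt = 16.
This yields shadow prices y_water = 2, y_malt = 5.
Δz = y_malt·Δb = 5 × (5) = 25, so new z* = 1128 + 25 = 1153.

1153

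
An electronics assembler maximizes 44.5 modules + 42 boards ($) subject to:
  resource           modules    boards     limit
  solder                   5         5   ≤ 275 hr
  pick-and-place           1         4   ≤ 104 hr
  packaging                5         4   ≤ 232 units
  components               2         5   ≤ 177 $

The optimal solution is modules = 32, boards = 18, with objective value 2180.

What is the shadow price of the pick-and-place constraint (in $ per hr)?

Binding: pick-and-place and packaging. Non-binding: solder (25 unused), components (23 unused).
Slack constraints have shadow price 0 (complementary slackness).
The binding rows give the dual system: 1·y_pick-and-place + 5·y_packaging = 44.5 and 4·y_pick-and-place + 4·y_packaging = 42.
This yields shadow prices y_pick-and-place = 2, y_packaging = 8.5.
Shadow price of pick-and-place = 2.

2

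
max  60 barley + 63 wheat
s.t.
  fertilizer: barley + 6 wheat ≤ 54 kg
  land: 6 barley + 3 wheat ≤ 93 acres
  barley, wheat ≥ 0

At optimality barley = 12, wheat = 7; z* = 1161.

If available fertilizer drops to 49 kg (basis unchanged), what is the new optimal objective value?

Both fertilizer and land are binding at x*.
Dual feasibility on the basic columns requires 1·y_fertilizer + 6·y_land = 60, 6·y_fertilizer + 3·y_land = 63.
→ y_fertilizer = 6 and y_land = 9.
Δz = y_fertilizer·Δb = 6 × (-5) = -30, so new z* = 1161 − 30 = 1131.

1131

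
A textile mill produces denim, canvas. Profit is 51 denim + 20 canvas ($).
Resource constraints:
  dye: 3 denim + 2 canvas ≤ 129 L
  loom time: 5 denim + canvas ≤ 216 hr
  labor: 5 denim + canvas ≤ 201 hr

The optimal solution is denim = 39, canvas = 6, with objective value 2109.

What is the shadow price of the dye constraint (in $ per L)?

7

Check each constraint at x*: dye 129/129 (tight); loom time 201/216 (slack 15); labor 201/201 (tight).
Since loom time is not tight, its dual is 0.
The binding rows give the dual system: 3·y_dye + 5·y_labor = 51 and 2·y_dye + 1·y_labor = 20.
→ y_dye = 7 and y_labor = 6.
Shadow price of dye = 7.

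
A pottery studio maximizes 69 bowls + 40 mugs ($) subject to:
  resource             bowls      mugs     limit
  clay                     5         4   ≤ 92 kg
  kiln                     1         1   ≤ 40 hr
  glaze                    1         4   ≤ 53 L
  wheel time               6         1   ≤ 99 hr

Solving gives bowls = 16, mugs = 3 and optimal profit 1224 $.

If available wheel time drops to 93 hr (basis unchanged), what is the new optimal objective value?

Binding: clay and wheel time. Non-binding: kiln (21 unused), glaze (25 unused).
Since kiln, glaze are not tight, their duals are 0.
From A_Bᵀ y = c: 5·y_clay + 6·y_wheel time = 69; 4·y_clay + 1·y_wheel time = 40.
Solving: y_clay = 9, y_wheel time = 4.
Δz = y_wheel time·Δb = 4 × (-6) = -24, so new z* = 1224 − 24 = 1200.

1200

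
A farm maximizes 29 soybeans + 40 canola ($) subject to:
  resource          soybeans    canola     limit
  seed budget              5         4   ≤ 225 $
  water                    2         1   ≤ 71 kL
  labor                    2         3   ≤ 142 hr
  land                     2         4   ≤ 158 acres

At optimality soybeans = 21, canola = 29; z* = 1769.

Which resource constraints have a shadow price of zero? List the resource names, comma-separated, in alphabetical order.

seed budget: 221/225 (slack 4)
water: 71/71 (binding)
labor: 129/142 (slack 13)
land: 158/158 (binding)
By complementary slackness, a constraint with positive slack has shadow price 0 → labor, seed budget.

labor, seed budget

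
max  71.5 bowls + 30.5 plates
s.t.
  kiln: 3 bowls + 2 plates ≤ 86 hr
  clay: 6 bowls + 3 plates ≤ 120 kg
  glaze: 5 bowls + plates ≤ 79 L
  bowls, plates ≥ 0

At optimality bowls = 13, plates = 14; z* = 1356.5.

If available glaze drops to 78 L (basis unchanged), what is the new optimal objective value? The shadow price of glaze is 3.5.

Δb = -1, so new z* = 1356.5 + (3.5)·(-1) = 1356.5 − 3.5 = 1353.

1353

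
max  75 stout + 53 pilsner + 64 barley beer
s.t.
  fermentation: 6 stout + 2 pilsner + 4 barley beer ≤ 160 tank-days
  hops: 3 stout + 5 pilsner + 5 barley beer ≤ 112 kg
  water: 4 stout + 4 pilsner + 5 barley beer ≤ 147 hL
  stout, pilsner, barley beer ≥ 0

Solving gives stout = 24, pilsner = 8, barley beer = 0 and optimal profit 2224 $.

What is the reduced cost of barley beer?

Binding: fermentation and hops. Non-binding: water (19 unused).
By complementary slackness, y = 0 for the non-binding constraint.
From A_Bᵀ y = c: 6·y_fermentation + 3·y_hops = 75; 2·y_fermentation + 5·y_hops = 53.
This yields shadow prices y_fermentation = 9, y_hops = 7.
Reduced cost of barley beer: c₃ − yᵀa₃ = 64 − (9·4 + 7·5) = 64 − 71 = -7.

-7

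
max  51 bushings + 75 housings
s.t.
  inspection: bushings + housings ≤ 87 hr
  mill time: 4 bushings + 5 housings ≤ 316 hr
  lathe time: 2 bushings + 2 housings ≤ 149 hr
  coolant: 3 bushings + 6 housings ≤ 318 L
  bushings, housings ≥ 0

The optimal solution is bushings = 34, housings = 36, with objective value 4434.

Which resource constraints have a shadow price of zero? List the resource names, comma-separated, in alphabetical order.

inspection, lathe time

inspection: 70/87 (slack 17)
mill time: 316/316 (binding)
lathe time: 140/149 (slack 9)
coolant: 318/318 (binding)
By complementary slackness, a constraint with positive slack has shadow price 0 → inspection, lathe time.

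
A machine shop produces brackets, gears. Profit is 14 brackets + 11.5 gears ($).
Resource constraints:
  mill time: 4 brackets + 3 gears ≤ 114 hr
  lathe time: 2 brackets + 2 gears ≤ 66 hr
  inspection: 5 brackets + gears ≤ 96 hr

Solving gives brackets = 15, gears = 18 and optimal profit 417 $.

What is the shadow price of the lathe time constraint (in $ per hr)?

Binding: mill time and lathe time. Non-binding: inspection (3 unused).
By complementary slackness, y = 0 for the non-binding constraint.
Dual feasibility on the basic columns requires 4·y_mill time + 2·y_lathe time = 14, 3·y_mill time + 2·y_lathe time = 11.5.
Solving: y_mill time = 2.5, y_lathe time = 2.
Shadow price of lathe time = 2.

2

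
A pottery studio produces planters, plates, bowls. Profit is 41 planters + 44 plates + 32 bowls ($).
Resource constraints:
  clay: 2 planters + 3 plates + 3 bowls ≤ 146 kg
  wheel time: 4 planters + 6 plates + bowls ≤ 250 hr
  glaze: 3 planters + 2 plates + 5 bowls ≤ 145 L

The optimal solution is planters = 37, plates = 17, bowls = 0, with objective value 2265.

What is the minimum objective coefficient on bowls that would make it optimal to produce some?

Check each constraint at x*: clay 125/146 (slack 21); wheel time 250/250 (tight); glaze 145/145 (tight).
Slack constraints have shadow price 0 (complementary slackness).
From A_Bᵀ y = c: 4·y_wheel time + 3·y_glaze = 41; 6·y_wheel time + 2·y_glaze = 44.
→ y_wheel time = 5 and y_glaze = 7.
bowls enters the basis when its profit ≥ yᵀa₃ = 5·1 + 7·5 = 40.

40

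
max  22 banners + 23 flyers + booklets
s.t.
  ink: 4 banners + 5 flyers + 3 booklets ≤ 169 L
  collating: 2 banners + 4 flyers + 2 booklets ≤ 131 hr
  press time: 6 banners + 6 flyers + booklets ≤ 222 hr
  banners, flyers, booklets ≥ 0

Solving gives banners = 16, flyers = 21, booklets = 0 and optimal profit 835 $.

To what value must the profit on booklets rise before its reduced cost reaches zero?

6

Check each constraint at x*: ink 169/169 (tight); collating 116/131 (slack 15); press time 222/222 (tight).
By complementary slackness, y = 0 for the non-binding constraint.
From A_Bᵀ y = c: 4·y_ink + 6·y_press time = 22; 5·y_ink + 6·y_press time = 23.
This yields shadow prices y_ink = 1, y_press time = 3.
booklets enters the basis when its profit ≥ yᵀa₃ = 1·3 + 3·1 = 6.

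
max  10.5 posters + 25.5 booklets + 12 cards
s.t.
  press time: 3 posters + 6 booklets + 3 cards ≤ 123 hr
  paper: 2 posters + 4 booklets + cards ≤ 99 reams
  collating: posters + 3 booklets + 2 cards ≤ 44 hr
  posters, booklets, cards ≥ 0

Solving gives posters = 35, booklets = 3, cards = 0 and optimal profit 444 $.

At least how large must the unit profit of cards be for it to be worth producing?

Check each constraint at x*: press time 123/123 (tight); paper 82/99 (slack 17); collating 44/44 (tight).
Slack constraints have shadow price 0 (complementary slackness).
From A_Bᵀ y = c: 3·y_press time + 1·y_collating = 10.5; 6·y_press time + 3·y_collating = 25.5.
This yields shadow prices y_press time = 2, y_collating = 4.5.
cards enters the basis when its profit ≥ yᵀa₃ = 2·3 + 4.5·2 = 15.

15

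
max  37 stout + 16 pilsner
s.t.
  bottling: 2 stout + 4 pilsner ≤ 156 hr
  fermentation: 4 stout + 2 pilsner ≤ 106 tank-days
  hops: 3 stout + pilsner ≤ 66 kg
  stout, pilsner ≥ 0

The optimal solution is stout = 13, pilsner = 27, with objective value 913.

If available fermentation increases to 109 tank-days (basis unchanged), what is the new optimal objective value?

Binding: fermentation and hops. Non-binding: bottling (22 unused).
Since bottling is not tight, its dual is 0.
Dual feasibility on the basic columns requires 4·y_fermentation + 3·y_hops = 37, 2·y_fermentation + 1·y_hops = 16.
This yields shadow prices y_fermentation = 5.5, y_hops = 5.
Δz = y_fermentation·Δb = 5.5 × (3) = 16.5, so new z* = 913 + 16.5 = 929.5.

929.5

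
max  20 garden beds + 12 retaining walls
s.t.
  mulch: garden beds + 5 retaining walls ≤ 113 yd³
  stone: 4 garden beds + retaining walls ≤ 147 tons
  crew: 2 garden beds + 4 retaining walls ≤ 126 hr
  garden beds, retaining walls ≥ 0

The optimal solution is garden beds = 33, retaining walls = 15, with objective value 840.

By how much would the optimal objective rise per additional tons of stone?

4

Check each constraint at x*: mulch 108/113 (slack 5); stone 147/147 (tight); crew 126/126 (tight).
By complementary slackness, y = 0 for the non-binding constraint.
The binding rows give the dual system: 4·y_stone + 2·y_crew = 20 and 1·y_stone + 4·y_crew = 12.
This yields shadow prices y_stone = 4, y_crew = 2.
Shadow price of stone = 4.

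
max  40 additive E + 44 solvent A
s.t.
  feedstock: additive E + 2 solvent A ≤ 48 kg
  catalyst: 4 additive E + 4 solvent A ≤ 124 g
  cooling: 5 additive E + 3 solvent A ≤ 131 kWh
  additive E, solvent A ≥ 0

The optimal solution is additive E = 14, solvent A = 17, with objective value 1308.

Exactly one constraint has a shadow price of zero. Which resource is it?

feedstock: 48/48 (binding)
catalyst: 124/124 (binding)
cooling: 121/131 (slack 10)
By complementary slackness, a constraint with positive slack has shadow price 0 → cooling.

cooling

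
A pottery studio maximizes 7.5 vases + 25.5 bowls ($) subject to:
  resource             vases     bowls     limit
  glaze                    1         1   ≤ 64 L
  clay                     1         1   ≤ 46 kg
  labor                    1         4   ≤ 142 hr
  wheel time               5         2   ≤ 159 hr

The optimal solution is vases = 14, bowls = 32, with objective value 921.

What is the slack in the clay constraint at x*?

clay used = 1·14 + 1·32 = 46; slack = 46 − 46 = 0.

0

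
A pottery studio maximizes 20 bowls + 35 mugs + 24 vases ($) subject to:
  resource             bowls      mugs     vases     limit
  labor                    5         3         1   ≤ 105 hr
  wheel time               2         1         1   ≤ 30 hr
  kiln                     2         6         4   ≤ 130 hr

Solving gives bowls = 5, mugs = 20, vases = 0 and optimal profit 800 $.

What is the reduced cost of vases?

Check each constraint at x*: labor 85/105 (slack 20); wheel time 30/30 (tight); kiln 130/130 (tight).
Slack constraints have shadow price 0 (complementary slackness).
The binding rows give the dual system: 2·y_wheel time + 2·y_kiln = 20 and 1·y_wheel time + 6·y_kiln = 35.
Solving: y_wheel time = 5, y_kiln = 5.
Reduced cost of vases: c₃ − yᵀa₃ = 24 − (5·1 + 5·4) = 24 − 25 = -1.

-1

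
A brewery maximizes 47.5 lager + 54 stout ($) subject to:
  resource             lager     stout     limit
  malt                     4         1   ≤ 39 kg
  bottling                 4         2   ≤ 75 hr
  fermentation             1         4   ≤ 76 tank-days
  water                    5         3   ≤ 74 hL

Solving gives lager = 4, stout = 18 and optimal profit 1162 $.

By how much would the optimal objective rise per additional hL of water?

Check each constraint at x*: malt 34/39 (slack 5); bottling 52/75 (slack 23); fermentation 76/76 (tight); water 74/74 (tight).
By complementary slackness, y = 0 for the non-binding constraints.
The binding rows give the dual system: 1·y_fermentation + 5·y_water = 47.5 and 4·y_fermentation + 3·y_water = 54.
→ y_fermentation = 7.5 and y_water = 8.
Shadow price of water = 8.

8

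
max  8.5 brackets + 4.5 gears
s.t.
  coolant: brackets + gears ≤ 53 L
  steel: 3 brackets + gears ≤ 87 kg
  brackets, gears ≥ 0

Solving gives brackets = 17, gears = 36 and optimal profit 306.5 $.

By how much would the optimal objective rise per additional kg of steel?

2

Both coolant and steel are binding at x*.
Dual feasibility on the basic columns requires 1·y_coolant + 3·y_steel = 8.5, 1·y_coolant + 1·y_steel = 4.5.
→ y_coolant = 2.5 and y_steel = 2.
Shadow price of steel = 2.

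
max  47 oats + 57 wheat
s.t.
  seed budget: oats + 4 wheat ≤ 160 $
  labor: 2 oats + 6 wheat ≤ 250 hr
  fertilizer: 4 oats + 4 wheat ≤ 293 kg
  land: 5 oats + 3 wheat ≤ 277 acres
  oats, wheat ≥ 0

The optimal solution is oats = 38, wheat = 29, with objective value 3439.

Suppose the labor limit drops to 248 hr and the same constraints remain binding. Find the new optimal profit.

Binding: labor and land. Non-binding: seed budget (6 unused), fertilizer (25 unused).
Since seed budget, fertilizer are not tight, their duals are 0.
The binding rows give the dual system: 2·y_labor + 5·y_land = 47 and 6·y_labor + 3·y_land = 57.
This yields shadow prices y_labor = 6, y_land = 7.
Δz = y_labor·Δb = 6 × (-2) = -12, so new z* = 3439 − 12 = 3427.

3427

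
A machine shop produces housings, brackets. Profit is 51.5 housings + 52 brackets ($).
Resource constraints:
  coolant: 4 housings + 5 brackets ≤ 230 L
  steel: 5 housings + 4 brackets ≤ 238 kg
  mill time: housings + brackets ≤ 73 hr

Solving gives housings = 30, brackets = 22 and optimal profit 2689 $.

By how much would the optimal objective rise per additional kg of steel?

At the optimum: coolant uses 230 of 230 (binding); steel uses 238 of 238 (binding); mill time uses 52 of 73 (slack = 21).
Since mill time is not tight, its dual is 0.
From A_Bᵀ y = c: 4·y_coolant + 5·y_steel = 51.5; 5·y_coolant + 4·y_steel = 52.
This yields shadow prices y_coolant = 6, y_steel = 5.5.
Shadow price of steel = 5.5.

5.5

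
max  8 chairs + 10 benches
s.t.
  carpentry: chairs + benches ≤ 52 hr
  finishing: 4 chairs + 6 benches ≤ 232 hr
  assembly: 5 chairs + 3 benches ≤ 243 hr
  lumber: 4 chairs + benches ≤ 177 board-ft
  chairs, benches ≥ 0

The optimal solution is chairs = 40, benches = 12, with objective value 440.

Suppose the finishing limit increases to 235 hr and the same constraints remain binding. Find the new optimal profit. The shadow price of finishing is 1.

443

Δb = 3, so new z* = 440 + (1)·(3) = 440 + 3 = 443.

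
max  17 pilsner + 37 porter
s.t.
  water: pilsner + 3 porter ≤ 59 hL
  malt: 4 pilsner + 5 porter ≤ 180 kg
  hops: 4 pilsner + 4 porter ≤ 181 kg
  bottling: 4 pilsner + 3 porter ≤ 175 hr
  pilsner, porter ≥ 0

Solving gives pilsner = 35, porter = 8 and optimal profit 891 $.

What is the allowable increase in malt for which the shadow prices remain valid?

7.875

Binding constraints: water, malt. The basis is B = [[1,3],[4,5]] with det -7.
Per unit increase in malt, x* moves by d = (0.4286, -0.1429).
The basis stays optimal until hops becomes binding; allowable increase = 7.875 kg.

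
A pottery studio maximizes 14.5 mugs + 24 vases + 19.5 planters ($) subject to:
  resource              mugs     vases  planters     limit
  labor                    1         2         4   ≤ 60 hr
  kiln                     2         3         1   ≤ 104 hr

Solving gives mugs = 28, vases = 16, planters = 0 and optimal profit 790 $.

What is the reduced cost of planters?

Both labor and kiln are binding at x*.
Dual feasibility on the basic columns requires 1·y_labor + 2·y_kiln = 14.5, 2·y_labor + 3·y_kiln = 24.
This yields shadow prices y_labor = 4.5, y_kiln = 5.
Reduced cost of planters: c₃ − yᵀa₃ = 19.5 − (4.5·4 + 5·1) = 19.5 − 23 = -3.5.

-3.5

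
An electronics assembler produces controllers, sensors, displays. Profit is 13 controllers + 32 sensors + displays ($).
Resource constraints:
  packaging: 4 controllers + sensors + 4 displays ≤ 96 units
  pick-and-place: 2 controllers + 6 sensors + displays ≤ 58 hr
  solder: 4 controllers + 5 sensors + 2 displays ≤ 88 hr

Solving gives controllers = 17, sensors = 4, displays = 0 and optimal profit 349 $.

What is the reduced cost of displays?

-5.5

Check each constraint at x*: packaging 72/96 (slack 24); pick-and-place 58/58 (tight); solder 88/88 (tight).
By complementary slackness, y = 0 for the non-binding constraint.
Dual feasibility on the basic columns requires 2·y_pick-and-place + 4·y_solder = 13, 6·y_pick-and-place + 5·y_solder = 32.
Solving: y_pick-and-place = 4.5, y_solder = 1.
Reduced cost of displays: c₃ − yᵀa₃ = 1 − (4.5·1 + 1·2) = 1 − 6.5 = -5.5.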